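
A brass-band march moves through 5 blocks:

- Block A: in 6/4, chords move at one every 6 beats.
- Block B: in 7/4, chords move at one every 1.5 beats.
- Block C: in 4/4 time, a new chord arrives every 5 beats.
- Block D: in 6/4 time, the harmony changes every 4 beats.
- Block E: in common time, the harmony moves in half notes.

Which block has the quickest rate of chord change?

Block B

A: 6 beats/bar ÷ 6 beats/chord = 1 chord/bar.
B: 7 beats/bar ÷ 1.5 beats/chord = 14/3 chords/bar.
C: 4 beats/bar ÷ 5 beats/chord = 0.8 chords/bar.
D: 6 beats/bar ÷ 4 beats/chord = 1.5 chords/bar.
E: 4 beats/bar ÷ 2 beats/chord = 2 chords/bar.
Fastest is B at 14/3 chords/bar.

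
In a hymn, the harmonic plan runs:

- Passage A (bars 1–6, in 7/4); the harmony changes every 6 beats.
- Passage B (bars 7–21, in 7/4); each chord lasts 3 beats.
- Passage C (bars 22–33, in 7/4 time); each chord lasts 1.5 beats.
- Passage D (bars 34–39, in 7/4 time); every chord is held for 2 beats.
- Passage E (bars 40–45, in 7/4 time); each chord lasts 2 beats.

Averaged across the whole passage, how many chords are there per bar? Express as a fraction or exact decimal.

28/9 chords per bar

A: 6 × 7 = 42 beats ÷ 6 = 7 chords.
B: 15 × 7 = 105 beats ÷ 3 = 35 chords.
C: 12 × 7 = 84 beats ÷ 1.5 = 56 chords.
D: 6 × 7 = 42 beats ÷ 2 = 21 chords.
E: 6 × 7 = 42 beats ÷ 2 = 21 chords.
Overall: 140 chords over 45 bars → 140/45 = 28/9 chords per bar.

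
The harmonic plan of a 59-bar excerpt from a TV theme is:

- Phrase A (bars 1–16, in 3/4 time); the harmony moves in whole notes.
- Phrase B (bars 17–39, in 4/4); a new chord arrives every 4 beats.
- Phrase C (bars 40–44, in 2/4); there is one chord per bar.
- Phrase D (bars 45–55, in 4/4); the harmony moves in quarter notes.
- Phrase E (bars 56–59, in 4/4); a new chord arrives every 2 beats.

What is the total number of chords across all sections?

92 chords

A: 16 bars × 3 beats = 48 beats; 4 beats/chord → 12 chords.
B: 23 bars × 4 beats = 92 beats; 4 beats/chord → 23 chords.
C: 5 bars × 2 beats = 10 beats; 2 beats/chord → 5 chords.
D: 11 bars × 4 beats = 44 beats; 1 beat/chord → 44 chords.
E: 4 bars × 4 beats = 16 beats; 2 beats/chord → 8 chords.
Total: 12 + 23 + 5 + 44 + 8 = 92.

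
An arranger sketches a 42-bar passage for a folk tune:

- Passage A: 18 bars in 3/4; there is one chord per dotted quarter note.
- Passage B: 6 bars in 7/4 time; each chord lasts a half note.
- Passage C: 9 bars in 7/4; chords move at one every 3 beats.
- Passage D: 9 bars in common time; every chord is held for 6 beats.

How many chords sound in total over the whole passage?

84 chords

A has 54 beats and chords last 1.5 each, so 36 chords.
B has 42 beats and chords last 2 each, so 21 chords.
C has 63 beats and chords last 3 each, so 21 chords.
D has 36 beats and chords last 6 each, so 6 chords.
Total: 36 + 21 + 21 + 6 = 84.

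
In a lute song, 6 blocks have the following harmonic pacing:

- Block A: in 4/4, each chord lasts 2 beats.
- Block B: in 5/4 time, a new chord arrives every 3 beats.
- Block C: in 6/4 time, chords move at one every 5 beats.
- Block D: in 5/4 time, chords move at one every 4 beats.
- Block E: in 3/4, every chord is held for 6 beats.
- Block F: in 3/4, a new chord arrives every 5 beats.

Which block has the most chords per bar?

A: 4 beats/bar ÷ 2 beats/chord = 2 chords/bar.
B: 5 beats/bar ÷ 3 beats/chord = 5/3 chords/bar.
C: 6 beats/bar ÷ 5 beats/chord = 1.2 chords/bar.
D: 5 beats/bar ÷ 4 beats/chord = 1.25 chords/bar.
E: 3 beats/bar ÷ 6 beats/chord = 0.5 chords/bar.
F: 3 beats/bar ÷ 5 beats/chord = 0.6 chords/bar.
Fastest is A at 2 chords/bar.

Block A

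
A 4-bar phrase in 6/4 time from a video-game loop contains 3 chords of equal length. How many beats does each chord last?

8 beats

4 bars × 6 beats/bar = 24 beats total.
24 beats ÷ 3 chords = 8 beats per chord.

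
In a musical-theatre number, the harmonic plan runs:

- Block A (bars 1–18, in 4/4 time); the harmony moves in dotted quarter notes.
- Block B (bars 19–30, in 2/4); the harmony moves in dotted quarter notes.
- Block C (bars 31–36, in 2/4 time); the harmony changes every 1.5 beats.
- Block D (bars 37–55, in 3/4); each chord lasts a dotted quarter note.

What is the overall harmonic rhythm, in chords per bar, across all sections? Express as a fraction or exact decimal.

A: 18 bars of 4 beats is 72 beats; at 1.5 beats each that's 48 chords.
B: 12 bars of 2 beats is 24 beats; at 1.5 beats each that's 16 chords.
C: 6 bars of 2 beats is 12 beats; at 1.5 beats each that's 8 chords.
D: 19 bars of 3 beats is 57 beats; at 1.5 beats each that's 38 chords.
Overall: 110 chords over 55 bars → 110/55 = 2 chords per bar.

2 chords per bar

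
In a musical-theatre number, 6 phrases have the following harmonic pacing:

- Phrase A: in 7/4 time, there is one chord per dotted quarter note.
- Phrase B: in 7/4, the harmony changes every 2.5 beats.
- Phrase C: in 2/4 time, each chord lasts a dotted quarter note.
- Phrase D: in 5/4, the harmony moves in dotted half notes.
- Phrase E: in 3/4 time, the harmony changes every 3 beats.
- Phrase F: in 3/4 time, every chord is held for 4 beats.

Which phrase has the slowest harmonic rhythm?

Phrase F

A: each chord is 1.5 beats in 7/4, so 14/3 per bar.
B: each chord is 2.5 beats in 7/4, so 2.8 per bar.
C: each chord is 1.5 beats in 2/4, so 4/3 per bar.
D: each chord is 3 beats in 5/4, so 5/3 per bar.
E: each chord is 3 beats in 3/4, so 1 per bar.
F: each chord is 4 beats in 3/4, so 0.75 per bar.
Slowest is F at 0.75 chords/bar.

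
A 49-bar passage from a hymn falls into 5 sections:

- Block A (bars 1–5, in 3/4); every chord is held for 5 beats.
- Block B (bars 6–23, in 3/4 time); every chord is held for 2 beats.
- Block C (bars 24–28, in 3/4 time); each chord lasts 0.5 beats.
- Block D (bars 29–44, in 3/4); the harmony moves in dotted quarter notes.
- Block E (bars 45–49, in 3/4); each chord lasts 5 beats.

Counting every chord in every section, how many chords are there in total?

A has 15 beats and chords last 5 each, so 3 chords.
B has 54 beats and chords last 2 each, so 27 chords.
C has 15 beats and chords last 0.5 each, so 30 chords.
D has 48 beats and chords last 1.5 each, so 32 chords.
E has 15 beats and chords last 5 each, so 3 chords.
Total: 3 + 27 + 30 + 32 + 3 = 95.

95 chords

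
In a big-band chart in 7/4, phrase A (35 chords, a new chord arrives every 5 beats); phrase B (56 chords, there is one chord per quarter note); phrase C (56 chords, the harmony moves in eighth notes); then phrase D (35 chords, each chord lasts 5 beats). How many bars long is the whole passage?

62 bars

A: 35 × 5 = 175 beats = 25 bars.
B: 56 × 1 = 56 beats = 8 bars.
C: 56 × 0.5 = 28 beats = 4 bars.
D: 35 × 5 = 175 beats = 25 bars.
Total: 25 + 8 + 4 + 25 = 62 bars.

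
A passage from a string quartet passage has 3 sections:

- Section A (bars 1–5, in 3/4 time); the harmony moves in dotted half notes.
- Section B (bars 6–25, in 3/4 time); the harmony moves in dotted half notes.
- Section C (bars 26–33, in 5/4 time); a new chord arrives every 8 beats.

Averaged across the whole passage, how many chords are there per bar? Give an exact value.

A: 5 × 3 = 15 beats ÷ 3 = 5 chords.
B: 20 × 3 = 60 beats ÷ 3 = 20 chords.
C: 8 × 5 = 40 beats ÷ 8 = 5 chords.
Overall: 30 chords over 33 bars → 30/33 = 10/11 chords per bar.

10/11 chords per bar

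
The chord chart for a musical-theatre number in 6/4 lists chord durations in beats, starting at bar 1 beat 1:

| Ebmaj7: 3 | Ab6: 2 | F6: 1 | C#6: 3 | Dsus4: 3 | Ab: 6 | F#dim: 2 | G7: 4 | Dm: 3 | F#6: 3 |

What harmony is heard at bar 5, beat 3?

Dm

Beat 3 of bar 5 is beat (5−1)×6 + 3 = 27 overall.
Running totals: Ebmaj7 ends at 3, Ab6 ends at 5, F6 ends at 6, C#6 ends at 9, Dsus4 ends at 12, Ab ends at 18, F#dim ends at 20, G7 ends at 24, Dm ends at 27.
Beat 27 falls within Dm.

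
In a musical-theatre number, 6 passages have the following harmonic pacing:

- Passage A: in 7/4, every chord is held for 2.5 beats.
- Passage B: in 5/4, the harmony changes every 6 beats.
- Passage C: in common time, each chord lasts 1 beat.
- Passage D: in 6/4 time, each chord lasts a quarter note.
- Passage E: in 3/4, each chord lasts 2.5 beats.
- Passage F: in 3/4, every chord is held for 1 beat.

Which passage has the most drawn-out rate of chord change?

A: 7/2.5 = 2.8 chords/bar.
B: 5/6 = 5/6 chords/bar.
C: 4/1 = 4 chords/bar.
D: 6/1 = 6 chords/bar.
E: 3/2.5 = 1.2 chords/bar.
F: 3/1 = 3 chords/bar.
Slowest is B at 5/6 chords/bar.

Passage B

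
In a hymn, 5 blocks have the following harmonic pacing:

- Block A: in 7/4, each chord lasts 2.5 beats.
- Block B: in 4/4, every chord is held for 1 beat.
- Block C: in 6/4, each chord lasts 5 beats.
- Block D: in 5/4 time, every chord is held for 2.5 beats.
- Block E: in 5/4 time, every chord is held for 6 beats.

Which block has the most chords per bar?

Block B

A: 7 beats/bar ÷ 2.5 beats/chord = 2.8 chords/bar.
B: 4 beats/bar ÷ 1 beat/chord = 4 chords/bar.
C: 6 beats/bar ÷ 5 beats/chord = 1.2 chords/bar.
D: 5 beats/bar ÷ 2.5 beats/chord = 2 chords/bar.
E: 5 beats/bar ÷ 6 beats/chord = 5/6 chords/bar.
Fastest is B at 4 chords/bar.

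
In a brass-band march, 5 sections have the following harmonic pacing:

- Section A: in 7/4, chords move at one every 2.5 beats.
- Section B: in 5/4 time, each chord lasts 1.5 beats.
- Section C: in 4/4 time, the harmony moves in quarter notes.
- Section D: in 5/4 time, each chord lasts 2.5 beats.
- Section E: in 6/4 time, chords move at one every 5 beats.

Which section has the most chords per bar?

Section C

A: 7 beats/bar ÷ 2.5 beats/chord = 2.8 chords/bar.
B: 5 beats/bar ÷ 1.5 beats/chord = 10/3 chords/bar.
C: 4 beats/bar ÷ 1 beat/chord = 4 chords/bar.
D: 5 beats/bar ÷ 2.5 beats/chord = 2 chords/bar.
E: 6 beats/bar ÷ 5 beats/chord = 1.2 chords/bar.
Fastest is C at 4 chords/bar.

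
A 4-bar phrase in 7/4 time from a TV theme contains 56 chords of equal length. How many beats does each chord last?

0.5 beats

4 bars × 7 beats/bar = 28 beats total.
28 beats ÷ 56 chords = 0.5 beats per chord.
(That is an eighth note.)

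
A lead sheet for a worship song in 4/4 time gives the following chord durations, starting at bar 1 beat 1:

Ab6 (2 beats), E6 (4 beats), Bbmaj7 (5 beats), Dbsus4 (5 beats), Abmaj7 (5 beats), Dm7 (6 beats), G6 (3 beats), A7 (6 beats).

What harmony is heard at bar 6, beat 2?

Beat 2 of bar 6 is beat (6−1)×4 + 2 = 22 overall.
Running totals: Ab6 ends at 2, E6 ends at 6, Bbmaj7 ends at 11, Dbsus4 ends at 16, Abmaj7 ends at 21, Dm7 ends at 27.
Beat 22 falls within Dm7.

Dm7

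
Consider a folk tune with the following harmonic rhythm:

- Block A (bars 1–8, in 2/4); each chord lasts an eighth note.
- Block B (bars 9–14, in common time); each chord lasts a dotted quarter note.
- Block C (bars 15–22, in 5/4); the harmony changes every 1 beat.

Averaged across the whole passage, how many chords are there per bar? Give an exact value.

A: 8 bars of 2 beats is 16 beats; at 0.5 beats each that's 32 chords.
B: 6 bars of 4 beats is 24 beats; at 1.5 beats each that's 16 chords.
C: 8 bars of 5 beats is 40 beats; at 1 beat each that's 40 chords.
Overall: 88 chords over 22 bars → 88/22 = 4 chords per bar.

4 chords per bar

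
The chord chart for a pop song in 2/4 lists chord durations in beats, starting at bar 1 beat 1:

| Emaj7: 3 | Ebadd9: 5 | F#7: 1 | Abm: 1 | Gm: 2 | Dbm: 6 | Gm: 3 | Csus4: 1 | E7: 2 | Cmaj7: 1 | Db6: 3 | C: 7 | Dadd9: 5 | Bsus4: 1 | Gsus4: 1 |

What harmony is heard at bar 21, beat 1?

Bsus4

Beat 1 of bar 21 is beat (21−1)×2 + 1 = 41 overall.
Running totals: Emaj7 ends at 3, Ebadd9 ends at 8, F#7 ends at 9, Abm ends at 10, Gm ends at 12, Dbm ends at 18, Gm ends at 21, Csus4 ends at 22, E7 ends at 24, Cmaj7 ends at 25, Db6 ends at 28, C ends at 35, Dadd9 ends at 40, Bsus4 ends at 41.
Beat 41 falls within Bsus4.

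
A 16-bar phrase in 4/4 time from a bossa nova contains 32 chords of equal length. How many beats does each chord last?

16 bars × 4 beats/bar = 64 beats total.
64 beats ÷ 32 chords = 2 beats per chord.
(That is a half note.)

2 beats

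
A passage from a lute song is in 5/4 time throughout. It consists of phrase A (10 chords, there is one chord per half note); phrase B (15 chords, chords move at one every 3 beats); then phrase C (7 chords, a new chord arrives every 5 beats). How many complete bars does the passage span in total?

20 bars

A: 10 × 2 = 20 beats = 4 bars.
B: 15 × 3 = 45 beats = 9 bars.
C: 7 × 5 = 35 beats = 7 bars.
Total: 4 + 9 + 7 = 20 bars.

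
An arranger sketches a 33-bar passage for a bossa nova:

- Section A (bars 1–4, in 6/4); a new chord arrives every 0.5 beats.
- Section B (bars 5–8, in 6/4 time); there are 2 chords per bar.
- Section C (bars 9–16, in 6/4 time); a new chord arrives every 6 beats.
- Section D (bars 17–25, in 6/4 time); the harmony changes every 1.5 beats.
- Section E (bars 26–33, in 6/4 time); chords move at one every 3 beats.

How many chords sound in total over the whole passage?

116 chords

A has 24 beats and chords last 0.5 each, so 48 chords.
B has 24 beats and chords last 3 each, so 8 chords.
C has 48 beats and chords last 6 each, so 8 chords.
D has 54 beats and chords last 1.5 each, so 36 chords.
E has 48 beats and chords last 3 each, so 16 chords.
Total: 48 + 8 + 8 + 36 + 16 = 116.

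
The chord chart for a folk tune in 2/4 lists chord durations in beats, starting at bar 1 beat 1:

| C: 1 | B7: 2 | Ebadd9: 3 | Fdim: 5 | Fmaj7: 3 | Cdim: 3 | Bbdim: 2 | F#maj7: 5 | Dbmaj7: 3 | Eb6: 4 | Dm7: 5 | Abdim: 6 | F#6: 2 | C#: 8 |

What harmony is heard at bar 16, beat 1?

Eb6

Beat 1 of bar 16 is beat (16−1)×2 + 1 = 31 overall.
Running totals: C ends at 1, B7 ends at 3, Ebadd9 ends at 6, Fdim ends at 11, Fmaj7 ends at 14, Cdim ends at 17, Bbdim ends at 19, F#maj7 ends at 24, Dbmaj7 ends at 27, Eb6 ends at 31.
Beat 31 falls within Eb6.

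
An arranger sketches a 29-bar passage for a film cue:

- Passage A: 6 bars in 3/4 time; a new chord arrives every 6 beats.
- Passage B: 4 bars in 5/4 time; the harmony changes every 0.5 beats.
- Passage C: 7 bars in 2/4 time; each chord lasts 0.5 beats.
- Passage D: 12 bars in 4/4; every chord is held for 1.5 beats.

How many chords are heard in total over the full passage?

103 chords

A has 18 beats and chords last 6 each, so 3 chords.
B has 20 beats and chords last 0.5 each, so 40 chords.
C has 14 beats and chords last 0.5 each, so 28 chords.
D has 48 beats and chords last 1.5 each, so 32 chords.
Total: 3 + 40 + 28 + 32 = 103.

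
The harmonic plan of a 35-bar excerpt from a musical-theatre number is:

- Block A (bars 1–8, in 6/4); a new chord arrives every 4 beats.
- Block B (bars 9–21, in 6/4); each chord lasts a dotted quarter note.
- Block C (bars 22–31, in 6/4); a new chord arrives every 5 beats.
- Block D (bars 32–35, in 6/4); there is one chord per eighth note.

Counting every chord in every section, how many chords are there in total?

A: 8 bars × 6 beats = 48 beats; 4 beats/chord → 12 chords.
B: 13 bars × 6 beats = 78 beats; 1.5 beats/chord → 52 chords.
C: 10 bars × 6 beats = 60 beats; 5 beats/chord → 12 chords.
D: 4 bars × 6 beats = 24 beats; 0.5 beats/chord → 48 chords.
Total: 12 + 52 + 12 + 48 = 124.

124 chords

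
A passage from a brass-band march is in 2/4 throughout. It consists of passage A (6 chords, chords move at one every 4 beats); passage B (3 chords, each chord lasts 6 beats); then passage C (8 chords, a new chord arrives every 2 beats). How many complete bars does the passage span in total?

A: 6 × 4 = 24 beats = 12 bars.
B: 3 × 6 = 18 beats = 9 bars.
C: 8 × 2 = 16 beats = 8 bars.
Total: 12 + 9 + 8 = 29 bars.

29 bars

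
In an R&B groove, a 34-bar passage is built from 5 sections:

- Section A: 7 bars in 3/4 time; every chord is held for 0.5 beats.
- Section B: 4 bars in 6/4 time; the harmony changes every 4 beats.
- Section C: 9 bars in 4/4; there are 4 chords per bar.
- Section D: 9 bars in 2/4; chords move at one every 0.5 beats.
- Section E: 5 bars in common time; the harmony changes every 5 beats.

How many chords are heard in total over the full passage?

124 chords

A: 7·3 = 21 beats, 21/0.5 = 42 chords.
B: 4·6 = 24 beats, 24/4 = 6 chords.
C: 9·4 = 36 beats, 36/1 = 36 chords.
D: 9·2 = 18 beats, 18/0.5 = 36 chords.
E: 5·4 = 20 beats, 20/5 = 4 chords.
Total: 42 + 6 + 36 + 36 + 4 = 124.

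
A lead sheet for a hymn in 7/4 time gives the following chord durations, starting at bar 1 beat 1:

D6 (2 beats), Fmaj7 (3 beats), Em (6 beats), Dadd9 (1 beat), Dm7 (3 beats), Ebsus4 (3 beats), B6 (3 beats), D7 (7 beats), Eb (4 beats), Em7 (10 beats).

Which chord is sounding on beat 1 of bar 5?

Eb

Beat 1 of bar 5 is beat (5−1)×7 + 1 = 29 overall.
Running totals: D6 ends at 2, Fmaj7 ends at 5, Em ends at 11, Dadd9 ends at 12, Dm7 ends at 15, Ebsus4 ends at 18, B6 ends at 21, D7 ends at 28, Eb ends at 32.
Beat 29 falls within Eb.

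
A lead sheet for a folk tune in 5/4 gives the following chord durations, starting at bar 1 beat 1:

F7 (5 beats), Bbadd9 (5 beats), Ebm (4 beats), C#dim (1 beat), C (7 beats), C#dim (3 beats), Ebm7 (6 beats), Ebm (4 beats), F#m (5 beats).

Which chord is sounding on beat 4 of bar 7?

Beat 4 of bar 7 is beat (7−1)×5 + 4 = 34 overall.
Running totals: F7 ends at 5, Bbadd9 ends at 10, Ebm ends at 14, C#dim ends at 15, C ends at 22, C#dim ends at 25, Ebm7 ends at 31, Ebm ends at 35.
Beat 34 falls within Ebm.

Ebm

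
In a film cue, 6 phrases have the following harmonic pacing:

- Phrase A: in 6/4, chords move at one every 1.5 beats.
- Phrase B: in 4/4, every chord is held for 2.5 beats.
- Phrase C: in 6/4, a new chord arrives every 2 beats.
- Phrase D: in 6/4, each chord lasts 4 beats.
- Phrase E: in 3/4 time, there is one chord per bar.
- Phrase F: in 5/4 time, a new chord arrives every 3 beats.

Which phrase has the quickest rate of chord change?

Phrase A

A: 6/1.5 = 4 chords/bar.
B: 4/2.5 = 1.6 chords/bar.
C: 6/2 = 3 chords/bar.
D: 6/4 = 1.5 chords/bar.
E: 3/3 = 1 chord/bar.
F: 5/3 = 5/3 chords/bar.
Fastest is A at 4 chords/bar.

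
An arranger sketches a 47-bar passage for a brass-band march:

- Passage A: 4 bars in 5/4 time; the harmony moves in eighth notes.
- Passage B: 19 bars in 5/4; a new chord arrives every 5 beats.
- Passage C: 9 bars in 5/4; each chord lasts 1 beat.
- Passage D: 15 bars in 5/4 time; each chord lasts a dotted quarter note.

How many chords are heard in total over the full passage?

A has 20 beats and chords last 0.5 each, so 40 chords.
B has 95 beats and chords last 5 each, so 19 chords.
C has 45 beats and chords last 1 each, so 45 chords.
D has 75 beats and chords last 1.5 each, so 50 chords.
Total: 40 + 19 + 45 + 50 = 154.

154 chords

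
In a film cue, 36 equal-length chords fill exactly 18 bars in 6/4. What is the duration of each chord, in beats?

18 bars × 6 beats/bar = 108 beats total.
108 beats ÷ 36 chords = 3 beats per chord.
(That is a dotted half note.)

3 beats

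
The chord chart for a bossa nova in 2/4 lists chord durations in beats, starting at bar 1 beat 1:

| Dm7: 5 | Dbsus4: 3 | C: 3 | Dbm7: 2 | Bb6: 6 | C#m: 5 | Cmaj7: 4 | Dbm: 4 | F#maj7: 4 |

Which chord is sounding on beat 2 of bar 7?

Beat 2 of bar 7 is beat (7−1)×2 + 2 = 14 overall.
Running totals: Dm7 ends at 5, Dbsus4 ends at 8, C ends at 11, Dbm7 ends at 13, Bb6 ends at 19.
Beat 14 falls within Bb6.

Bb6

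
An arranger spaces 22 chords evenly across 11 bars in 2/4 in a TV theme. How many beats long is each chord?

1 beat

11 bars × 2 beats/bar = 22 beats total.
22 beats ÷ 22 chords = 1 beats per chord.
(That is a quarter note.)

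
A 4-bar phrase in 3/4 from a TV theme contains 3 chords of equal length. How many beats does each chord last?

4 bars × 3 beats/bar = 12 beats total.
12 beats ÷ 3 chords = 4 beats per chord.
(That is a whole note.)

4 beats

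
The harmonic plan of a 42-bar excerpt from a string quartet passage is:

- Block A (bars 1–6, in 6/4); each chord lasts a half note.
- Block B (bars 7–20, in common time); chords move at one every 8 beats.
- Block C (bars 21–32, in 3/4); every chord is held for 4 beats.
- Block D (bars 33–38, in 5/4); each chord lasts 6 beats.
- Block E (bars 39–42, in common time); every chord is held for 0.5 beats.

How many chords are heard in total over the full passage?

A: 6·6 = 36 beats, 36/2 = 18 chords.
B: 14·4 = 56 beats, 56/8 = 7 chords.
C: 12·3 = 36 beats, 36/4 = 9 chords.
D: 6·5 = 30 beats, 30/6 = 5 chords.
E: 4·4 = 16 beats, 16/0.5 = 32 chords.
Total: 18 + 7 + 9 + 5 + 32 = 71.

71 chords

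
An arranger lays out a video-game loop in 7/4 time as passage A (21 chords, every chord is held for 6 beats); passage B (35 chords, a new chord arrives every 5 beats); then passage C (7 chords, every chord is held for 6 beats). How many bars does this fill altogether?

A: 21 × 6 = 126 beats = 18 bars.
B: 35 × 5 = 175 beats = 25 bars.
C: 7 × 6 = 42 beats = 6 bars.
Total: 18 + 25 + 6 = 49 bars.

49 bars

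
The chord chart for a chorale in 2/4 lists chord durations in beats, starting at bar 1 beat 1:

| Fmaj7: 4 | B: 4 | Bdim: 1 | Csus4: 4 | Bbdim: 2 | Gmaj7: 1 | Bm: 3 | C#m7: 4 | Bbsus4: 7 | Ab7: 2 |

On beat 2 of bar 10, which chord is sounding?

Beat 2 of bar 10 is beat (10−1)×2 + 2 = 20 overall.
Running totals: Fmaj7 ends at 4, B ends at 8, Bdim ends at 9, Csus4 ends at 13, Bbdim ends at 15, Gmaj7 ends at 16, Bm ends at 19, C#m7 ends at 23.
Beat 20 falls within C#m7.

C#m7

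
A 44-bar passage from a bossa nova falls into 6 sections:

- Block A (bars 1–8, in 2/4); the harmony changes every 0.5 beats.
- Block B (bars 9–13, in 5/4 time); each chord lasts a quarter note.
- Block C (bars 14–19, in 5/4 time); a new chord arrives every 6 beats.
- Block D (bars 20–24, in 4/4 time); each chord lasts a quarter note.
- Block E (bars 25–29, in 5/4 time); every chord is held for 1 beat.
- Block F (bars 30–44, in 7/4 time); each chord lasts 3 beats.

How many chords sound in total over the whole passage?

A: 8·2 = 16 beats, 16/0.5 = 32 chords.
B: 5·5 = 25 beats, 25/1 = 25 chords.
C: 6·5 = 30 beats, 30/6 = 5 chords.
D: 5·4 = 20 beats, 20/1 = 20 chords.
E: 5·5 = 25 beats, 25/1 = 25 chords.
F: 15·7 = 105 beats, 105/3 = 35 chords.
Total: 32 + 25 + 5 + 20 + 25 + 35 = 142.

142 chords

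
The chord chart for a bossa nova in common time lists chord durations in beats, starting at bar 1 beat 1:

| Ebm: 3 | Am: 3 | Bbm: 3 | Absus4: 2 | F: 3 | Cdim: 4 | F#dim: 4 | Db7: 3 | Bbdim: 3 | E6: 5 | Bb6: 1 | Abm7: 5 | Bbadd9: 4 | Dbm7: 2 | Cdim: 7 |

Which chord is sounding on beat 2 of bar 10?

Abm7

Beat 2 of bar 10 is beat (10−1)×4 + 2 = 38 overall.
Running totals: Ebm ends at 3, Am ends at 6, Bbm ends at 9, Absus4 ends at 11, F ends at 14, Cdim ends at 18, F#dim ends at 22, Db7 ends at 25, Bbdim ends at 28, E6 ends at 33, Bb6 ends at 34, Abm7 ends at 39.
Beat 38 falls within Abm7.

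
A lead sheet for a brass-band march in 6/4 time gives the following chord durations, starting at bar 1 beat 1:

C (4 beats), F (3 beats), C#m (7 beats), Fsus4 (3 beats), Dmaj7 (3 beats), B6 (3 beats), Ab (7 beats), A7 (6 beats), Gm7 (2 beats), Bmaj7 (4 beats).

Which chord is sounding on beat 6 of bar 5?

Ab

Beat 6 of bar 5 is beat (5−1)×6 + 6 = 30 overall.
Running totals: C ends at 4, F ends at 7, C#m ends at 14, Fsus4 ends at 17, Dmaj7 ends at 20, B6 ends at 23, Ab ends at 30.
Beat 30 falls within Ab.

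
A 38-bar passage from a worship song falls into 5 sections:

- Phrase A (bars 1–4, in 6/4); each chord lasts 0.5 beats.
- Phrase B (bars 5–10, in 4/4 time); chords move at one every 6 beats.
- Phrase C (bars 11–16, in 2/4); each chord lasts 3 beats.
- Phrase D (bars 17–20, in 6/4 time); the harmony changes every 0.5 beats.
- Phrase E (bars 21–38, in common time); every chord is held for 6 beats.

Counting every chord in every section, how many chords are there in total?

A: 4 bars × 6 beats = 24 beats; 0.5 beats/chord → 48 chords.
B: 6 bars × 4 beats = 24 beats; 6 beats/chord → 4 chords.
C: 6 bars × 2 beats = 12 beats; 3 beats/chord → 4 chords.
D: 4 bars × 6 beats = 24 beats; 0.5 beats/chord → 48 chords.
E: 18 bars × 4 beats = 72 beats; 6 beats/chord → 12 chords.
Total: 48 + 4 + 4 + 48 + 12 = 116.

116 chords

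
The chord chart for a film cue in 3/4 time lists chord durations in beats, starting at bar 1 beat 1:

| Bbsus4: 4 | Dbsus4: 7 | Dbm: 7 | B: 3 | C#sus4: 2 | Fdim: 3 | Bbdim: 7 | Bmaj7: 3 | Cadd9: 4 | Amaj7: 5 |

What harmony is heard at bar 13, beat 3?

Cadd9

Beat 3 of bar 13 is beat (13−1)×3 + 3 = 39 overall.
Running totals: Bbsus4 ends at 4, Dbsus4 ends at 11, Dbm ends at 18, B ends at 21, C#sus4 ends at 23, Fdim ends at 26, Bbdim ends at 33, Bmaj7 ends at 36, Cadd9 ends at 40.
Beat 39 falls within Cadd9.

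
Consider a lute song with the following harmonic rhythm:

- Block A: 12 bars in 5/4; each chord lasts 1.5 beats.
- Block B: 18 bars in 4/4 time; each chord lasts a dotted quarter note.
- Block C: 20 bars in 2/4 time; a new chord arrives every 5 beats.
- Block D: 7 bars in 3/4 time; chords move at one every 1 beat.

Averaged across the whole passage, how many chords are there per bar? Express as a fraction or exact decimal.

39/19 chords per bar

A: 12 × 5 = 60 beats ÷ 1.5 = 40 chords.
B: 18 × 4 = 72 beats ÷ 1.5 = 48 chords.
C: 20 × 2 = 40 beats ÷ 5 = 8 chords.
D: 7 × 3 = 21 beats ÷ 1 = 21 chords.
Overall: 117 chords over 57 bars → 117/57 = 39/19 chords per bar.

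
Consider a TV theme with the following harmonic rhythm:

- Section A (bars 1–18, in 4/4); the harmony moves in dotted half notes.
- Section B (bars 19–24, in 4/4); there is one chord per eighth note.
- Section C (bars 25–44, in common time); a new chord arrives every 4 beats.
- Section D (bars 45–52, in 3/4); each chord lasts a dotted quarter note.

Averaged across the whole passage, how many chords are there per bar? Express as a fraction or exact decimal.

A: 18 bars of 4 beats is 72 beats; at 3 beats each that's 24 chords.
B: 6 bars of 4 beats is 24 beats; at 0.5 beats each that's 48 chords.
C: 20 bars of 4 beats is 80 beats; at 4 beats each that's 20 chords.
D: 8 bars of 3 beats is 24 beats; at 1.5 beats each that's 16 chords.
Overall: 108 chords over 52 bars → 108/52 = 27/13 chords per bar.

27/13 chords per bar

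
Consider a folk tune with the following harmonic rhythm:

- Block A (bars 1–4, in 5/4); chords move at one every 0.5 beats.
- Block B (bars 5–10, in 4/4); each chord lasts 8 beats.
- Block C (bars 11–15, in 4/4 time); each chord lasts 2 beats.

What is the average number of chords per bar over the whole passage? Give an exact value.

53/15 chords per bar

A: 4 × 5 = 20 beats ÷ 0.5 = 40 chords.
B: 6 × 4 = 24 beats ÷ 8 = 3 chords.
C: 5 × 4 = 20 beats ÷ 2 = 10 chords.
Overall: 53 chords over 15 bars → 53/15 = 53/15 chords per bar.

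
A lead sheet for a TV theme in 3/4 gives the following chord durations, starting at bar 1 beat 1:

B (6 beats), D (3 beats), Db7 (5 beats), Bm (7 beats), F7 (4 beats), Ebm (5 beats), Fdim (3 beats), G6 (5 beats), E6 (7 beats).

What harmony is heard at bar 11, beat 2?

Fdim

Beat 2 of bar 11 is beat (11−1)×3 + 2 = 32 overall.
Running totals: B ends at 6, D ends at 9, Db7 ends at 14, Bm ends at 21, F7 ends at 25, Ebm ends at 30, Fdim ends at 33.
Beat 32 falls within Fdim.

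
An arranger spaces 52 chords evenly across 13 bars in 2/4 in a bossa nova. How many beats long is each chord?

0.5 beats

13 bars × 2 beats/bar = 26 beats total.
26 beats ÷ 52 chords = 0.5 beats per chord.
(That is an eighth note.)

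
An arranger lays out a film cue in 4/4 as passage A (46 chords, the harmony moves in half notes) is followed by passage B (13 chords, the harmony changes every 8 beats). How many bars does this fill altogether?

A: 46 × 2 = 92 beats = 23 bars.
B: 13 × 8 = 104 beats = 26 bars.
Total: 23 + 26 = 49 bars.

49 bars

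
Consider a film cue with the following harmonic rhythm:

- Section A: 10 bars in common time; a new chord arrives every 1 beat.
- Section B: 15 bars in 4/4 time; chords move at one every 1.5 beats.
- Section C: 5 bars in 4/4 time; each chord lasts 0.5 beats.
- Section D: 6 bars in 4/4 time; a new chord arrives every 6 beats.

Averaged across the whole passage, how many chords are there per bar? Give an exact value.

31/9 chords per bar

A: 10 × 4 = 40 beats ÷ 1 = 40 chords.
B: 15 × 4 = 60 beats ÷ 1.5 = 40 chords.
C: 5 × 4 = 20 beats ÷ 0.5 = 40 chords.
D: 6 × 4 = 24 beats ÷ 6 = 4 chords.
Overall: 124 chords over 36 bars → 124/36 = 31/9 chords per bar.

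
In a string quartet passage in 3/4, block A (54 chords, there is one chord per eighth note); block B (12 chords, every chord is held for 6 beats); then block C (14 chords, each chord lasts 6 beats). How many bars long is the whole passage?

A: 54 × 0.5 = 27 beats = 9 bars.
B: 12 × 6 = 72 beats = 24 bars.
C: 14 × 6 = 84 beats = 28 bars.
Total: 9 + 24 + 28 = 61 bars.

61 bars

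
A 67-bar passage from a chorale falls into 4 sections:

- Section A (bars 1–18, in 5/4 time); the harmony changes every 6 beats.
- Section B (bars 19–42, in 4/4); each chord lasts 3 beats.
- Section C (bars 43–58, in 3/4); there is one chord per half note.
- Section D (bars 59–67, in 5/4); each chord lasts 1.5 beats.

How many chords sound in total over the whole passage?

A: 18·5 = 90 beats, 90/6 = 15 chords.
B: 24·4 = 96 beats, 96/3 = 32 chords.
C: 16·3 = 48 beats, 48/2 = 24 chords.
D: 9·5 = 45 beats, 45/1.5 = 30 chords.
Total: 15 + 32 + 24 + 30 = 101.

101 chords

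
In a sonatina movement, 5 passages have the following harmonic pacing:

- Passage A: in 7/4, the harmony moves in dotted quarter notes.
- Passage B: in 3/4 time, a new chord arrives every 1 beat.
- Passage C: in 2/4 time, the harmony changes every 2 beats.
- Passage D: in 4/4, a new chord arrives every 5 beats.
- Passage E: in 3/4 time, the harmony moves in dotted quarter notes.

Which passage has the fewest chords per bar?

A: each chord is 1.5 beats in 7/4, so 14/3 per bar.
B: each chord is 1 beat in 3/4, so 3 per bar.
C: each chord is 2 beats in 2/4, so 1 per bar.
D: each chord is 5 beats in 4/4, so 0.8 per bar.
E: each chord is 1.5 beats in 3/4, so 2 per bar.
Slowest is D at 0.8 chords/bar.

Passage D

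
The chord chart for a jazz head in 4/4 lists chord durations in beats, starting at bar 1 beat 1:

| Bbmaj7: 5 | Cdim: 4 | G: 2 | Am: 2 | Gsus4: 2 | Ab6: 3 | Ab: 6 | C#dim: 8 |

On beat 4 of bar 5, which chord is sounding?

Ab

Beat 4 of bar 5 is beat (5−1)×4 + 4 = 20 overall.
Running totals: Bbmaj7 ends at 5, Cdim ends at 9, G ends at 11, Am ends at 13, Gsus4 ends at 15, Ab6 ends at 18, Ab ends at 24.
Beat 20 falls within Ab.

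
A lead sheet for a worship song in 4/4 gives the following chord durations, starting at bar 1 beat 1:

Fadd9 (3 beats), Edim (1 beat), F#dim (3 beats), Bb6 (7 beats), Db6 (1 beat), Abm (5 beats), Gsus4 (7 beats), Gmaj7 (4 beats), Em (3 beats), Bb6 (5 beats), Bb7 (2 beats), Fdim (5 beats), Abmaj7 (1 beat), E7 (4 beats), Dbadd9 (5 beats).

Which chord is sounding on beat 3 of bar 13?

Beat 3 of bar 13 is beat (13−1)×4 + 3 = 51 overall.
Running totals: Fadd9 ends at 3, Edim ends at 4, F#dim ends at 7, Bb6 ends at 14, Db6 ends at 15, Abm ends at 20, Gsus4 ends at 27, Gmaj7 ends at 31, Em ends at 34, Bb6 ends at 39, Bb7 ends at 41, Fdim ends at 46, Abmaj7 ends at 47, E7 ends at 51.
Beat 51 falls within E7.

E7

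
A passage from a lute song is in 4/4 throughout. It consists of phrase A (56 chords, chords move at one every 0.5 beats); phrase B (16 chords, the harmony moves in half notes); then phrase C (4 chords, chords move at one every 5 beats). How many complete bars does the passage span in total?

A: 56 × 0.5 = 28 beats = 7 bars.
B: 16 × 2 = 32 beats = 8 bars.
C: 4 × 5 = 20 beats = 5 bars.
Total: 7 + 8 + 5 = 20 bars.

20 bars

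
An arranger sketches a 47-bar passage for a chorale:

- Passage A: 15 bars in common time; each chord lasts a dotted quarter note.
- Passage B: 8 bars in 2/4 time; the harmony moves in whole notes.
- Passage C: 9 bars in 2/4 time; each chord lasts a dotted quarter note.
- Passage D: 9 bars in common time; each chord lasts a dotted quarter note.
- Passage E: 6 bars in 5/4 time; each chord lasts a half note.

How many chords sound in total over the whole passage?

A has 60 beats and chords last 1.5 each, so 40 chords.
B has 16 beats and chords last 4 each, so 4 chords.
C has 18 beats and chords last 1.5 each, so 12 chords.
D has 36 beats and chords last 1.5 each, so 24 chords.
E has 30 beats and chords last 2 each, so 15 chords.
Total: 40 + 4 + 12 + 24 + 15 = 95.

95 chords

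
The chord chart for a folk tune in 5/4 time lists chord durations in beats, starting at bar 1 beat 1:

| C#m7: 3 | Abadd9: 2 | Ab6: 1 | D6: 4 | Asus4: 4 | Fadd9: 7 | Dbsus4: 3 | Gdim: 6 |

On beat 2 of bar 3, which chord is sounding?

Asus4

Beat 2 of bar 3 is beat (3−1)×5 + 2 = 12 overall.
Running totals: C#m7 ends at 3, Abadd9 ends at 5, Ab6 ends at 6, D6 ends at 10, Asus4 ends at 14.
Beat 12 falls within Asus4.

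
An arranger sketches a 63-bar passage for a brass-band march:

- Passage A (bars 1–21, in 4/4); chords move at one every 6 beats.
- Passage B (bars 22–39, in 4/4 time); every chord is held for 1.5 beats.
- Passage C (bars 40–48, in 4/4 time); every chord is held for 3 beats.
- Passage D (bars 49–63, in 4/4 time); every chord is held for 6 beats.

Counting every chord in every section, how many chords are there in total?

A: 21 bars × 4 beats = 84 beats; 6 beats/chord → 14 chords.
B: 18 bars × 4 beats = 72 beats; 1.5 beats/chord → 48 chords.
C: 9 bars × 4 beats = 36 beats; 3 beats/chord → 12 chords.
D: 15 bars × 4 beats = 60 beats; 6 beats/chord → 10 chords.
Total: 14 + 48 + 12 + 10 = 84.

84 chords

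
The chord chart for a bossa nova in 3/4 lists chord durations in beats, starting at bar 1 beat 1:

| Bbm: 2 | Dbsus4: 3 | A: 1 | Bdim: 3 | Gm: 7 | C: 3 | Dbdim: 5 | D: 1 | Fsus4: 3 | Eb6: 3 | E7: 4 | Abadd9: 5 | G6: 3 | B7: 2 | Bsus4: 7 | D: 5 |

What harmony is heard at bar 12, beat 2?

E7

Beat 2 of bar 12 is beat (12−1)×3 + 2 = 35 overall.
Running totals: Bbm ends at 2, Dbsus4 ends at 5, A ends at 6, Bdim ends at 9, Gm ends at 16, C ends at 19, Dbdim ends at 24, D ends at 25, Fsus4 ends at 28, Eb6 ends at 31, E7 ends at 35.
Beat 35 falls within E7.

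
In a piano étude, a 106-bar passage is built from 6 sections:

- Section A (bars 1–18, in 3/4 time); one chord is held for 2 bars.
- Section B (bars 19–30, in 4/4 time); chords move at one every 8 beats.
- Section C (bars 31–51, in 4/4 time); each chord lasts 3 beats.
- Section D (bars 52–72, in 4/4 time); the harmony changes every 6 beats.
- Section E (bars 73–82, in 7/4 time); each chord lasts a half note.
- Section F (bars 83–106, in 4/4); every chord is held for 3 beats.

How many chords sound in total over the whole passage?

A: 18·3 = 54 beats, 54/6 = 9 chords.
B: 12·4 = 48 beats, 48/8 = 6 chords.
C: 21·4 = 84 beats, 84/3 = 28 chords.
D: 21·4 = 84 beats, 84/6 = 14 chords.
E: 10·7 = 70 beats, 70/2 = 35 chords.
F: 24·4 = 96 beats, 96/3 = 32 chords.
Total: 9 + 6 + 28 + 14 + 35 + 32 = 124.

124 chords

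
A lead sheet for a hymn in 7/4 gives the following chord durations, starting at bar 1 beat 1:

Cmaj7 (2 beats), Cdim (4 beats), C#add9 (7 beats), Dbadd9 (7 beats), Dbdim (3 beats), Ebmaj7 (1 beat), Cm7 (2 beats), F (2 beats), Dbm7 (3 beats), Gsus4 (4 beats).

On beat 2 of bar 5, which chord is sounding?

Beat 2 of bar 5 is beat (5−1)×7 + 2 = 30 overall.
Running totals: Cmaj7 ends at 2, Cdim ends at 6, C#add9 ends at 13, Dbadd9 ends at 20, Dbdim ends at 23, Ebmaj7 ends at 24, Cm7 ends at 26, F ends at 28, Dbm7 ends at 31.
Beat 30 falls within Dbm7.

Dbm7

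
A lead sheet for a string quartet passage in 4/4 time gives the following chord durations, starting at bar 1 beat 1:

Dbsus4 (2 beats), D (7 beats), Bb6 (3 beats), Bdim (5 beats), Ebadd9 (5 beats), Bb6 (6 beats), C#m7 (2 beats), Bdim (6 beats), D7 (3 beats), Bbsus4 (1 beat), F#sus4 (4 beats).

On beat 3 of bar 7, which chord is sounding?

Beat 3 of bar 7 is beat (7−1)×4 + 3 = 27 overall.
Running totals: Dbsus4 ends at 2, D ends at 9, Bb6 ends at 12, Bdim ends at 17, Ebadd9 ends at 22, Bb6 ends at 28.
Beat 27 falls within Bb6.

Bb6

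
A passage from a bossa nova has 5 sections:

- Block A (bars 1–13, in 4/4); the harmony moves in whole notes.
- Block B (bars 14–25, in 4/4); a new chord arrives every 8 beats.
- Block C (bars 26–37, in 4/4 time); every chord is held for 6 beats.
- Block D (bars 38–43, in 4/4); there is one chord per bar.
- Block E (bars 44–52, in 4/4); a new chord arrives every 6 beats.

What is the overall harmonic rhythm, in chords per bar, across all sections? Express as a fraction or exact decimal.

0.75 chords per bar

A: 13 bars of 4 beats is 52 beats; at 4 beats each that's 13 chords.
B: 12 bars of 4 beats is 48 beats; at 8 beats each that's 6 chords.
C: 12 bars of 4 beats is 48 beats; at 6 beats each that's 8 chords.
D: 6 bars of 4 beats is 24 beats; at 4 beats each that's 6 chords.
E: 9 bars of 4 beats is 36 beats; at 6 beats each that's 6 chords.
Overall: 39 chords over 52 bars → 39/52 = 0.75 chords per bar.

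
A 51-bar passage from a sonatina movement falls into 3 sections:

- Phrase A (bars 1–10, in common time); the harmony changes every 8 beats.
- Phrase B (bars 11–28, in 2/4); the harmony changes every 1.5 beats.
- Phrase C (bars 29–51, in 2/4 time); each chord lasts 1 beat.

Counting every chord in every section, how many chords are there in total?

75 chords

A: 10 bars × 4 beats = 40 beats; 8 beats/chord → 5 chords.
B: 18 bars × 2 beats = 36 beats; 1.5 beats/chord → 24 chords.
C: 23 bars × 2 beats = 46 beats; 1 beat/chord → 46 chords.
Total: 5 + 24 + 46 = 75.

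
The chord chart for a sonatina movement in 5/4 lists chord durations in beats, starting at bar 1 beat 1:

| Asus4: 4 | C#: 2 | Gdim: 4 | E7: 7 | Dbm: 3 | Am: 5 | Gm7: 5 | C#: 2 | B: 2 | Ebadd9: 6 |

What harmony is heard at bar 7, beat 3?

B

Beat 3 of bar 7 is beat (7−1)×5 + 3 = 33 overall.
Running totals: Asus4 ends at 4, C# ends at 6, Gdim ends at 10, E7 ends at 17, Dbm ends at 20, Am ends at 25, Gm7 ends at 30, C# ends at 32, B ends at 34.
Beat 33 falls within B.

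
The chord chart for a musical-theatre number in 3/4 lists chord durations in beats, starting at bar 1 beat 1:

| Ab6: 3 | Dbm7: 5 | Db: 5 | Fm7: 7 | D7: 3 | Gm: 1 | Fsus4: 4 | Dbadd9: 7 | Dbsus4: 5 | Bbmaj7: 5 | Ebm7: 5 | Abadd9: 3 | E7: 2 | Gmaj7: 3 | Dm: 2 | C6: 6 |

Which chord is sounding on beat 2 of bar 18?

Abadd9

Beat 2 of bar 18 is beat (18−1)×3 + 2 = 53 overall.
Running totals: Ab6 ends at 3, Dbm7 ends at 8, Db ends at 13, Fm7 ends at 20, D7 ends at 23, Gm ends at 24, Fsus4 ends at 28, Dbadd9 ends at 35, Dbsus4 ends at 40, Bbmaj7 ends at 45, Ebm7 ends at 50, Abadd9 ends at 53.
Beat 53 falls within Abadd9.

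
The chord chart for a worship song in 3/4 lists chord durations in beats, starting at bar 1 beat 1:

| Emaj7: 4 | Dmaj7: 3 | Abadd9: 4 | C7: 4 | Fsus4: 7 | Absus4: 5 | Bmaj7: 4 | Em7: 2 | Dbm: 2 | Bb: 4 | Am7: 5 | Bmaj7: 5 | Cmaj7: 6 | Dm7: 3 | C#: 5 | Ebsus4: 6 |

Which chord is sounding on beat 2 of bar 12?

Dbm

Beat 2 of bar 12 is beat (12−1)×3 + 2 = 35 overall.
Running totals: Emaj7 ends at 4, Dmaj7 ends at 7, Abadd9 ends at 11, C7 ends at 15, Fsus4 ends at 22, Absus4 ends at 27, Bmaj7 ends at 31, Em7 ends at 33, Dbm ends at 35.
Beat 35 falls within Dbm.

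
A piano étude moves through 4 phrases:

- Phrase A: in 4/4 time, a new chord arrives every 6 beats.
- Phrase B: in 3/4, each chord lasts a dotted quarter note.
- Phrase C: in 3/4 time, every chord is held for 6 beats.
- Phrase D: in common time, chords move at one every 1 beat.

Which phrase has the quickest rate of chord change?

Phrase D

A: each chord is 6 beats in 4/4, so 2/3 per bar.
B: each chord is 1.5 beats in 3/4, so 2 per bar.
C: each chord is 6 beats in 3/4, so 0.5 per bar.
D: each chord is 1 beat in 4/4, so 4 per bar.
Fastest is D at 4 chords/bar.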